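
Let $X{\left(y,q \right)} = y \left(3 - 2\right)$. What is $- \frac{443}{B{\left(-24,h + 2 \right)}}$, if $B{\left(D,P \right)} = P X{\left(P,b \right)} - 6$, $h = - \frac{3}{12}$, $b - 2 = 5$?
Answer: $\frac{7088}{47} \approx 150.81$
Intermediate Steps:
$b = 7$ ($b = 2 + 5 = 7$)
$X{\left(y,q \right)} = y$ ($X{\left(y,q \right)} = y 1 = y$)
$h = - \frac{1}{4}$ ($h = \left(-3\right) \frac{1}{12} = - \frac{1}{4} \approx -0.25$)
$B{\left(D,P \right)} = -6 + P^{2}$ ($B{\left(D,P \right)} = P P - 6 = P^{2} - 6 = -6 + P^{2}$)
$- \frac{443}{B{\left(-24,h + 2 \right)}} = - \frac{443}{-6 + \left(- \frac{1}{4} + 2\right)^{2}} = - \frac{443}{-6 + \left(\frac{7}{4}\right)^{2}} = - \frac{443}{-6 + \frac{49}{16}} = - \frac{443}{- \frac{47}{16}} = \left(-443\right) \left(- \frac{16}{47}\right) = \frac{7088}{47}$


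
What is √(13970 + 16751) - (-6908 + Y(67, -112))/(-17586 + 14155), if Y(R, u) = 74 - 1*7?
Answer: -6841/3431 + √30721 ≈ 173.28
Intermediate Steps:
Y(R, u) = 67 (Y(R, u) = 74 - 7 = 67)
√(13970 + 16751) - (-6908 + Y(67, -112))/(-17586 + 14155) = √(13970 + 16751) - (-6908 + 67)/(-17586 + 14155) = √30721 - (-6841)/(-3431) = √30721 - (-6841)*(-1)/3431 = √30721 - 1*6841/3431 = √30721 - 6841/3431 = -6841/3431 + √30721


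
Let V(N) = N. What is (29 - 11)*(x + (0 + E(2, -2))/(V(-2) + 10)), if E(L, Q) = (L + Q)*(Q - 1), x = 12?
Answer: 216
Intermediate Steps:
E(L, Q) = (-1 + Q)*(L + Q) (E(L, Q) = (L + Q)*(-1 + Q) = (-1 + Q)*(L + Q))
(29 - 11)*(x + (0 + E(2, -2))/(V(-2) + 10)) = (29 - 11)*(12 + (0 + ((-2)² - 1*2 - 1*(-2) + 2*(-2)))/(-2 + 10)) = 18*(12 + (0 + (4 - 2 + 2 - 4))/8) = 18*(12 + (0 + 0)*(⅛)) = 18*(12 + 0*(⅛)) = 18*(12 + 0) = 18*12 = 216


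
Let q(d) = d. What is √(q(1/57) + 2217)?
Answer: √7203090/57 ≈ 47.085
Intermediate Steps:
√(q(1/57) + 2217) = √(1/57 + 2217) = √(126370/57) = √7203090/57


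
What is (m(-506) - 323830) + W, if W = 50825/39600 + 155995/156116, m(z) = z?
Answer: -20050938314519/61821936 ≈ -3.2433e+5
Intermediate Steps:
W = 141119977/61821936 (W = 50825*(1/39600) + 155995*(1/156116) = 2033/1584 + 155995/156116 = 141119977/61821936 ≈ 2.2827)
(m(-506) - 323830) + W = (-506 - 323830) + 141119977/61821936 = -324336 + 141119977/61821936 = -20050938314519/61821936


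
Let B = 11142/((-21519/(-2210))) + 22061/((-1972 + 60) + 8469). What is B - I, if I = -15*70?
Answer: 34454245061/15677787 ≈ 2197.6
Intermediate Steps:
I = -1050
B = 17992568711/15677787 (B = 11142/((-21519*(-1/2210))) + 22061/(-1912 + 8469) = 11142/(21519/2210) + 22061/6557 = 11142*(2210/21519) + 22061*(1/6557) = 2735980/2391 + 22061/6557 = 17992568711/15677787 ≈ 1147.6)
B - I = 17992568711/15677787 - 1*(-1050) = 17992568711/15677787 + 1050 = 34454245061/15677787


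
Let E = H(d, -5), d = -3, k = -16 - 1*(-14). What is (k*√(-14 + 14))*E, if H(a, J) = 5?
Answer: 0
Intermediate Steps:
k = -2 (k = -16 + 14 = -2)
E = 5
(k*√(-14 + 14))*E = -2*√(-14 + 14)*5 = -2*√0*5 = -2*0*5 = 0*5 = 0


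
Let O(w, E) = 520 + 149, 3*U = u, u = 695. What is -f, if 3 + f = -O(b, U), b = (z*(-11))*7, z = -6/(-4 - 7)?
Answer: 672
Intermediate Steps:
z = 6/11 (z = -6/(-11) = -6*(-1/11) = 6/11 ≈ 0.54545)
U = 695/3 (U = (1/3)*695 = 695/3 ≈ 231.67)
b = -42 (b = ((6/11)*(-11))*7 = -6*7 = -42)
O(w, E) = 669
f = -672 (f = -3 - 1*669 = -3 - 669 = -672)
-f = -1*(-672) = 672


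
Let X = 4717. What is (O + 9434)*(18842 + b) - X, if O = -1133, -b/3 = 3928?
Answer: 58583741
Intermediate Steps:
b = -11784 (b = -3*3928 = -11784)
(O + 9434)*(18842 + b) - X = (-1133 + 9434)*(18842 - 11784) - 1*4717 = 8301*7058 - 4717 = 58588458 - 4717 = 58583741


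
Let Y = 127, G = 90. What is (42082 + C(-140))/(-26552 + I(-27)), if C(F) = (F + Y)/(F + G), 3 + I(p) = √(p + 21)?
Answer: -11174944143/7051680310 - 2104113*I*√6/35258401550 ≈ -1.5847 - 0.00014618*I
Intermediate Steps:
I(p) = -3 + √(21 + p) (I(p) = -3 + √(p + 21) = -3 + √(21 + p))
C(F) = (127 + F)/(90 + F) (C(F) = (F + 127)/(F + 90) = (127 + F)/(90 + F))
(42082 + C(-140))/(-26552 + I(-27)) = (42082 + (127 - 140)/(90 - 140))/(-26552 + (-3 + √(21 - 27))) = (42082 - 13/(-50))/(-26552 + (-3 + √(-6))) = (42082 - 1/50*(-13))/(-26552 + (-3 + I*√6)) = (42082 + 13/50)/(-26555 + I*√6) = 2104113/(50*(-26555 + I*√6))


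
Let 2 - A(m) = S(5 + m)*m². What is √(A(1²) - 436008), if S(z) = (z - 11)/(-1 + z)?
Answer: 3*I*√48445 ≈ 660.31*I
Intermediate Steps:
S(z) = (-11 + z)/(-1 + z)
A(m) = 2 - m²*(-6 + m)/(4 + m) (A(m) = 2 - (-11 + (5 + m))/(-1 + (5 + m))*m² = 2 - (-6 + m)/(4 + m)*m² = 2 - m²*(-6 + m)/(4 + m))
√(A(1²) - 436008) = √((8 + 2*1² + (1²)²*(6 - 1*1²))/(4 + 1²) - 436008) = √((8 + 2*1 + 1²*(6 - 1*1))/(4 + 1) - 436008) = √((8 + 2 + 1*(6 - 1))/5 - 436008) = √((8 + 2 + 1*5)/5 - 436008) = √((8 + 2 + 5)/5 - 436008) = √((⅕)*15 - 436008) = √(3 - 436008) = √(-436005) = 3*I*√48445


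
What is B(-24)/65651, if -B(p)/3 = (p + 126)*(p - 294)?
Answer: 97308/65651 ≈ 1.4822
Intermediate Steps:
B(p) = -3*(-294 + p)*(126 + p) (B(p) = -3*(p + 126)*(p - 294) = -3*(126 + p)*(-294 + p) = -3*(-294 + p)*(126 + p))
B(-24)/65651 = (111132 - 3*(-24)² + 504*(-24))/65651 = (111132 - 3*576 - 12096)*(1/65651) = (111132 - 1728 - 12096)*(1/65651) = 97308*(1/65651) = 97308/65651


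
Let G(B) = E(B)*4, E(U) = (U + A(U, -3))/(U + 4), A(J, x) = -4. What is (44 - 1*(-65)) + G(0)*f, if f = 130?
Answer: -411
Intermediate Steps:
E(U) = (-4 + U)/(4 + U) (E(U) = (U - 4)/(U + 4) = (-4 + U)/(4 + U))
G(B) = 4*(-4 + B)/(4 + B) (G(B) = ((-4 + B)/(4 + B))*4 = 4*(-4 + B)/(4 + B))
(44 - 1*(-65)) + G(0)*f = (44 - 1*(-65)) + (4*(-4 + 0)/(4 + 0))*130 = (44 + 65) + (4*(-4)/4)*130 = 109 + (4*(¼)*(-4))*130 = 109 - 4*130 = 109 - 520 = -411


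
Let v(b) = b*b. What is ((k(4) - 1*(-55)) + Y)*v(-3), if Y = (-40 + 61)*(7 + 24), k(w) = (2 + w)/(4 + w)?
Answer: 25443/4 ≈ 6360.8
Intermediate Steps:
v(b) = b**2
k(w) = (2 + w)/(4 + w)
Y = 651 (Y = 21*31 = 651)
((k(4) - 1*(-55)) + Y)*v(-3) = (((2 + 4)/(4 + 4) - 1*(-55)) + 651)*(-3)**2 = ((6/8 + 55) + 651)*9 = (((1/8)*6 + 55) + 651)*9 = ((3/4 + 55) + 651)*9 = (223/4 + 651)*9 = (2827/4)*9 = 25443/4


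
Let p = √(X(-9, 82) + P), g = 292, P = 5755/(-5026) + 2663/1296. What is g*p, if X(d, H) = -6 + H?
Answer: 73*√629464600751/22617 ≈ 2560.8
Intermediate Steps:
P = 2962879/3256848 (P = 5755*(-1/5026) + 2663*(1/1296) = -5755/5026 + 2663/1296 = 2962879/3256848 ≈ 0.90974)
p = √629464600751/90468 (p = √((-6 + 82) + 2962879/3256848) = √(76 + 2962879/3256848) = √(250483327/3256848) = √629464600751/90468 ≈ 8.7698)
g*p = 292*(√629464600751/90468) = 73*√629464600751/22617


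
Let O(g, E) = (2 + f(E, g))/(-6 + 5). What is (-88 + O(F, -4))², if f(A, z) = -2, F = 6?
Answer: 7744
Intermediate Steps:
O(g, E) = 0 (O(g, E) = (2 - 2)/(-6 + 5) = 0/(-1) = 0*(-1) = 0)
(-88 + O(F, -4))² = (-88 + 0)² = (-88)² = 7744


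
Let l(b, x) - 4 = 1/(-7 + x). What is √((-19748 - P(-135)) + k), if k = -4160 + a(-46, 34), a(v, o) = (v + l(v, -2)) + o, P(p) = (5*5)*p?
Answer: I*√184870/3 ≈ 143.32*I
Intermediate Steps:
l(b, x) = 4 + 1/(-7 + x)
P(p) = 25*p
a(v, o) = 35/9 + o + v (a(v, o) = (v + (-27 + 4*(-2))/(-7 - 2)) + o = (v + (-27 - 8)/(-9)) + o = (v - ⅑*(-35)) + o = (v + 35/9) + o = (35/9 + v) + o = 35/9 + o + v)
k = -37513/9 (k = -4160 + (35/9 + 34 - 46) = -4160 - 73/9 = -37513/9 ≈ -4168.1)
√((-19748 - P(-135)) + k) = √((-19748 - 25*(-135)) - 37513/9) = √((-19748 - 1*(-3375)) - 37513/9) = √((-19748 + 3375) - 37513/9) = √(-16373 - 37513/9) = √(-184870/9) = I*√184870/3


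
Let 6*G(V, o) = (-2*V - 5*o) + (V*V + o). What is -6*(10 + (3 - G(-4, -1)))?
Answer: -50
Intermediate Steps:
G(V, o) = -2*o/3 - V/3 + V**2/6 (G(V, o) = ((-2*V - 5*o) + (V*V + o))/6 = ((-5*o - 2*V) + (V**2 + o))/6 = ((-5*o - 2*V) + (o + V**2))/6 = (V**2 - 4*o - 2*V)/6 = -2*o/3 - V/3 + V**2/6)
-6*(10 + (3 - G(-4, -1))) = -6*(10 + (3 - (-2/3*(-1) - 1/3*(-4) + (1/6)*(-4)**2))) = -6*(10 + (3 - (2/3 + 4/3 + (1/6)*16))) = -6*(10 + (3 - (2/3 + 4/3 + 8/3))) = -6*(10 + (3 - 1*14/3)) = -6*(10 + (3 - 14/3)) = -6*(10 - 5/3) = -6*25/3 = -50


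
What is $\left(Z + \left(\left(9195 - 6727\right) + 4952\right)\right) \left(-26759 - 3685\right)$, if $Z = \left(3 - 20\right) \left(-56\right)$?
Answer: $-254877168$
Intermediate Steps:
$Z = 952$ ($Z = \left(-17\right) \left(-56\right) = 952$)
$\left(Z + \left(\left(9195 - 6727\right) + 4952\right)\right) \left(-26759 - 3685\right) = \left(952 + \left(\left(9195 - 6727\right) + 4952\right)\right) \left(-26759 - 3685\right) = \left(952 + \left(2468 + 4952\right)\right) \left(-30444\right) = \left(952 + 7420\right) \left(-30444\right) = 8372 \left(-30444\right) = -254877168$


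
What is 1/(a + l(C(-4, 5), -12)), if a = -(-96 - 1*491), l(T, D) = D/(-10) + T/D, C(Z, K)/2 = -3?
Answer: 10/5887 ≈ 0.0016987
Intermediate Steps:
C(Z, K) = -6 (C(Z, K) = 2*(-3) = -6)
l(T, D) = -D/10 + T/D (l(T, D) = D*(-⅒) + T/D = -D/10 + T/D)
a = 587 (a = -(-96 - 491) = -1*(-587) = 587)
1/(a + l(C(-4, 5), -12)) = 1/(587 + (-⅒*(-12) - 6/(-12))) = 1/(587 + (6/5 - 6*(-1/12))) = 1/(587 + (6/5 + ½)) = 1/(587 + 17/10) = 1/(5887/10) = 10/5887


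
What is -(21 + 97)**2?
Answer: -13924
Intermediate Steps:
-(21 + 97)**2 = -1*118**2 = -1*13924 = -13924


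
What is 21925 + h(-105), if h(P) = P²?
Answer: 32950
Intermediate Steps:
21925 + h(-105) = 21925 + (-105)² = 21925 + 11025 = 32950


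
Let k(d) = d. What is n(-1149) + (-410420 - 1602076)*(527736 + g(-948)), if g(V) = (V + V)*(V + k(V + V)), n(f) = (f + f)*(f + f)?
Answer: -11913890539356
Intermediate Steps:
n(f) = 4*f² (n(f) = (2*f)*(2*f) = 4*f²)
g(V) = 6*V² (g(V) = (V + V)*(V + (V + V)) = (2*V)*(V + 2*V) = (2*V)*(3*V) = 6*V²)
n(-1149) + (-410420 - 1602076)*(527736 + g(-948)) = 4*(-1149)² + (-410420 - 1602076)*(527736 + 6*(-948)²) = 4*1320201 - 2012496*(527736 + 6*898704) = 5280804 - 2012496*(527736 + 5392224) = 5280804 - 2012496*5919960 = 5280804 - 11913895820160 = -11913890539356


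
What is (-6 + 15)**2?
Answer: 81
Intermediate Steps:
(-6 + 15)**2 = 9**2 = 81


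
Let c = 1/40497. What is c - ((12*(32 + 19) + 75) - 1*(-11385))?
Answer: -488879783/40497 ≈ -12072.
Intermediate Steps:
c = 1/40497 ≈ 2.4693e-5
c - ((12*(32 + 19) + 75) - 1*(-11385)) = 1/40497 - ((12*(32 + 19) + 75) - 1*(-11385)) = 1/40497 - ((12*51 + 75) + 11385) = 1/40497 - ((612 + 75) + 11385) = 1/40497 - (687 + 11385) = 1/40497 - 1*12072 = 1/40497 - 12072 = -488879783/40497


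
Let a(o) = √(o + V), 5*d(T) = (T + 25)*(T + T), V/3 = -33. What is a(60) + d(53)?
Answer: 8268/5 + I*√39 ≈ 1653.6 + 6.245*I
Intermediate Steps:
V = -99 (V = 3*(-33) = -99)
d(T) = 2*T*(25 + T)/5 (d(T) = ((T + 25)*(T + T))/5 = ((25 + T)*(2*T))/5 = (2*T*(25 + T))/5 = 2*T*(25 + T)/5)
a(o) = √(-99 + o) (a(o) = √(o - 99) = √(-99 + o))
a(60) + d(53) = √(-99 + 60) + (⅖)*53*(25 + 53) = √(-39) + (⅖)*53*78 = I*√39 + 8268/5 = 8268/5 + I*√39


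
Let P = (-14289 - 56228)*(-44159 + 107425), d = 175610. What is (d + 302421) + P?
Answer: -4460850491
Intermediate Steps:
P = -4461328522 (P = -70517*63266 = -4461328522)
(d + 302421) + P = (175610 + 302421) - 4461328522 = 478031 - 4461328522 = -4460850491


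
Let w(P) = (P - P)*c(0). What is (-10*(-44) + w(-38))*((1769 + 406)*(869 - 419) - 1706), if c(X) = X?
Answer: 429899360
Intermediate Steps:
w(P) = 0 (w(P) = (P - P)*0 = 0*0 = 0)
(-10*(-44) + w(-38))*((1769 + 406)*(869 - 419) - 1706) = (-10*(-44) + 0)*((1769 + 406)*(869 - 419) - 1706) = (440 + 0)*(2175*450 - 1706) = 440*(978750 - 1706) = 440*977044 = 429899360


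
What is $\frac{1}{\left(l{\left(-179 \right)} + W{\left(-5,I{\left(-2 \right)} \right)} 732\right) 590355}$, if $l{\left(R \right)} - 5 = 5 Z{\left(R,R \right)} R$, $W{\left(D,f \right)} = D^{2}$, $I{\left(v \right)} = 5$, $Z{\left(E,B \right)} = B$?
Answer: $\frac{1}{105384271050} \approx 9.4891 \cdot 10^{-12}$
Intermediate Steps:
$l{\left(R \right)} = 5 + 5 R^{2}$ ($l{\left(R \right)} = 5 + 5 R R = 5 + 5 R^{2}$)
$\frac{1}{\left(l{\left(-179 \right)} + W{\left(-5,I{\left(-2 \right)} \right)} 732\right) 590355} = \frac{1}{\left(\left(5 + 5 \left(-179\right)^{2}\right) + \left(-5\right)^{2} \cdot 732\right) 590355} = \frac{1}{\left(5 + 5 \cdot 32041\right) + 25 \cdot 732} \cdot \frac{1}{590355} = \frac{1}{\left(5 + 160205\right) + 18300} \cdot \frac{1}{590355} = \frac{1}{160210 + 18300} \cdot \frac{1}{590355} = \frac{1}{178510} \cdot \frac{1}{590355} = \frac{1}{105384271050}$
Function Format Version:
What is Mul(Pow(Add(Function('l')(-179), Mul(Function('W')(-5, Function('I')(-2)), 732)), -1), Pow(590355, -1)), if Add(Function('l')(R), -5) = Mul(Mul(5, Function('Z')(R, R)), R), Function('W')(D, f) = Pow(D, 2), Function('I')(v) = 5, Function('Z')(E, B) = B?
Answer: Rational(1, 105384271050) ≈ 9.4891e-12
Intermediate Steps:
Function('l')(R) = Add(5, Mul(5, Pow(R, 2))) (Function('l')(R) = Add(5, Mul(Mul(5, R), R)) = Add(5, Mul(5, Pow(R, 2))))
Mul(Pow(Add(Function('l')(-179), Mul(Function('W')(-5, Function('I')(-2)), 732)), -1), Pow(590355, -1)) = Mul(Pow(Add(Add(5, Mul(5, Pow(-179, 2))), Mul(Pow(-5, 2), 732)), -1), Pow(590355, -1)) = Mul(Pow(Add(Add(5, Mul(5, 32041)), Mul(25, 732)), -1), Rational(1, 590355)) = Mul(Pow(Add(Add(5, 160205), 18300), -1), Rational(1, 590355)) = Mul(Pow(Add(160210, 18300), -1), Rational(1, 590355)) = Mul(Pow(178510, -1), Rational(1, 590355)) = Mul(Rational(1, 178510), Rational(1, 590355)) = Rational(1, 105384271050)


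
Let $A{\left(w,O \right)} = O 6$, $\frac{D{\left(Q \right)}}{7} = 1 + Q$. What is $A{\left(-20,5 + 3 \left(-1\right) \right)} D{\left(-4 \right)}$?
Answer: $-252$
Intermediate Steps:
$D{\left(Q \right)} = 7 + 7 Q$ ($D{\left(Q \right)} = 7 \left(1 + Q\right) = 7 + 7 Q$)
$A{\left(w,O \right)} = 6 O$
$A{\left(-20,5 + 3 \left(-1\right) \right)} D{\left(-4 \right)} = 6 \left(5 + 3 \left(-1\right)\right) \left(7 + 7 \left(-4\right)\right) = 6 \left(5 - 3\right) \left(7 - 28\right) = 6 \cdot 2 \left(-21\right) = 12 \left(-21\right) = -252$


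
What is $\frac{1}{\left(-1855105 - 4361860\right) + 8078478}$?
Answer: $\frac{1}{1861513} \approx 5.372 \cdot 10^{-7}$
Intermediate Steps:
$\frac{1}{\left(-1855105 - 4361860\right) + 8078478} = \frac{1}{-6216965 + 8078478} = \frac{1}{1861513}$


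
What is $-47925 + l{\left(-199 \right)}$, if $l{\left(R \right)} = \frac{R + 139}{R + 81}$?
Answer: $- \frac{2827545}{59} \approx -47925.0$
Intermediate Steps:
$l{\left(R \right)} = \frac{139 + R}{81 + R}$
$-47925 + l{\left(-199 \right)} = -47925 + \frac{139 - 199}{81 - 199} = -47925 + \frac{1}{-118} \left(-60\right) = -47925 - - \frac{30}{59} = -47925 + \frac{30}{59} = - \frac{2827545}{59}$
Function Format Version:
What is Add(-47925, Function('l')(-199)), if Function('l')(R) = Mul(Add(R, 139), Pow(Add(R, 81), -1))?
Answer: Rational(-2827545, 59) ≈ -47925.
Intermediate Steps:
Function('l')(R) = Mul(Pow(Add(81, R), -1), Add(139, R)) (Function('l')(R) = Mul(Add(139, R), Pow(Add(81, R), -1)) = Mul(Pow(Add(81, R), -1), Add(139, R)))
Add(-47925, Function('l')(-199)) = Add(-47925, Mul(Pow(Add(81, -199), -1), Add(139, -199))) = Add(-47925, Mul(Pow(-118, -1), -60)) = Add(-47925, Mul(Rational(-1, 118), -60)) = Add(-47925, Rational(30, 59)) = Rational(-2827545, 59)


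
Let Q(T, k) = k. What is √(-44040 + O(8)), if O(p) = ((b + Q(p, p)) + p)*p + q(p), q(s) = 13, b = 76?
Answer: I*√43291 ≈ 208.06*I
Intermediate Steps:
O(p) = 13 + p*(76 + 2*p) (O(p) = ((76 + p) + p)*p + 13 = (76 + 2*p)*p + 13 = p*(76 + 2*p) + 13 = 13 + p*(76 + 2*p))
√(-44040 + O(8)) = √(-44040 + (13 + 2*8² + 76*8)) = √(-44040 + (13 + 2*64 + 608)) = √(-44040 + (13 + 128 + 608)) = √(-44040 + 749) = √(-43291) = I*√43291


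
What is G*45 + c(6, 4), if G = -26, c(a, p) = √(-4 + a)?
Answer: -1170 + √2 ≈ -1168.6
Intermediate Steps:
G*45 + c(6, 4) = -26*45 + √(-4 + 6) = -1170 + √2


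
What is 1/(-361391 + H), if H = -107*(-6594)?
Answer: 1/344167 ≈ 2.9056e-6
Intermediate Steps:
H = 705558
1/(-361391 + H) = 1/(-361391 + 705558) = 1/344167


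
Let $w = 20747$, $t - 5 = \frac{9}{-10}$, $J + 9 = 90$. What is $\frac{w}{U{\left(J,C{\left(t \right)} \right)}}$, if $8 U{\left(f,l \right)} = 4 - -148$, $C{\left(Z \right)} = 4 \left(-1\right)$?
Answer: $\frac{20747}{19} \approx 1091.9$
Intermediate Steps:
$J = 81$ ($J = -9 + 90 = 81$)
$t = \frac{41}{10}$ ($t = 5 + \frac{9}{-10} = 5 + 9 \left(- \frac{1}{10}\right) = 5 - \frac{9}{10} = \frac{41}{10} \approx 4.1$)
$C{\left(Z \right)} = -4$
$U{\left(f,l \right)} = 19$ ($U{\left(f,l \right)} = \frac{4 - -148}{8} = \frac{4 + 148}{8} = \frac{1}{8} \cdot 152 = 19$)
$\frac{w}{U{\left(J,C{\left(t \right)} \right)}} = \frac{20747}{19}$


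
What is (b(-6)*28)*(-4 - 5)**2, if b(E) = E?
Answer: -13608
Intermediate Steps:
(b(-6)*28)*(-4 - 5)**2 = (-6*28)*(-4 - 5)**2 = -168*(-9)**2 = -168*81 = -13608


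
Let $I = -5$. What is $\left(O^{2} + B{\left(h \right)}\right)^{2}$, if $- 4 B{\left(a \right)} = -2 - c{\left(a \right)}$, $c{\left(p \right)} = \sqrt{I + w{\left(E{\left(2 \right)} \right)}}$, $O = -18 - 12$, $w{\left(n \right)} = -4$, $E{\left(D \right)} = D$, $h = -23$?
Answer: $\frac{12974395}{16} + \frac{5403 i}{4} \approx 8.109 \cdot 10^{5} + 1350.8 i$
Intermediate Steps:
$O = -30$
$c{\left(p \right)} = 3 i$ ($c{\left(p \right)} = \sqrt{-5 - 4} = \sqrt{-9} = 3 i$)
$B{\left(a \right)} = \frac{1}{2} + \frac{3 i}{4}$ ($B{\left(a \right)} = - \frac{-2 - 3 i}{4} = \frac{1}{2} + \frac{3 i}{4}$)
$\left(O^{2} + B{\left(h \right)}\right)^{2} = \left(\left(-30\right)^{2} + \left(\frac{1}{2} + \frac{3 i}{4}\right)\right)^{2} = \left(900 + \left(\frac{1}{2} + \frac{3 i}{4}\right)\right)^{2} = \left(\frac{1801}{2} + \frac{3 i}{4}\right)^{2}$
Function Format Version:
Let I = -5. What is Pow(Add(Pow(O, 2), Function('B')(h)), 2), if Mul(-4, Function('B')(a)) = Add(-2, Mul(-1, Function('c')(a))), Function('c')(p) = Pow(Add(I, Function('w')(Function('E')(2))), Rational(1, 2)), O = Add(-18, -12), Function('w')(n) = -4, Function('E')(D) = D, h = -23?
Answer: Add(Rational(12974395, 16), Mul(Rational(5403, 4), I)) ≈ Add(8.1090e+5, Mul(1350.8, I))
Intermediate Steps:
O = -30
Function('c')(p) = Mul(3, I) (Function('c')(p) = Pow(Add(-5, -4), Rational(1, 2)) = Pow(-9, Rational(1, 2)) = Mul(3, I))
Function('B')(a) = Add(Rational(1, 2), Mul(Rational(3, 4), I)) (Function('B')(a) = Mul(Rational(-1, 4), Add(-2, Mul(-1, Mul(3, I)))) = Mul(Rational(-1, 4), Add(-2, Mul(-3, I))) = Add(Rational(1, 2), Mul(Rational(3, 4), I)))
Pow(Add(Pow(O, 2), Function('B')(h)), 2) = Pow(Add(Pow(-30, 2), Add(Rational(1, 2), Mul(Rational(3, 4), I))), 2) = Pow(Add(900, Add(Rational(1, 2), Mul(Rational(3, 4), I))), 2) = Pow(Add(Rational(1801, 2), Mul(Rational(3, 4), I)), 2)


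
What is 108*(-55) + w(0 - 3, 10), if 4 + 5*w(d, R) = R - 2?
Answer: -29696/5 ≈ -5939.2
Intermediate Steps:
w(d, R) = -6/5 + R/5 (w(d, R) = -⅘ + (R - 2)/5 = -⅘ + (-2 + R)/5 = -⅘ + (-⅖ + R/5) = -6/5 + R/5)
108*(-55) + w(0 - 3, 10) = 108*(-55) + (-6/5 + (⅕)*10) = -5940 + (-6/5 + 2) = -5940 + ⅘ = -29696/5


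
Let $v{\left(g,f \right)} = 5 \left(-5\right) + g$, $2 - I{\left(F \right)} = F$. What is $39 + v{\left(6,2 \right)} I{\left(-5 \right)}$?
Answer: $-94$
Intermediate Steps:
$I{\left(F \right)} = 2 - F$
$v{\left(g,f \right)} = -25 + g$
$39 + v{\left(6,2 \right)} I{\left(-5 \right)} = 39 + \left(-25 + 6\right) \left(2 - -5\right) = 39 - 19 \left(2 + 5\right) = 39 - 133 = -94$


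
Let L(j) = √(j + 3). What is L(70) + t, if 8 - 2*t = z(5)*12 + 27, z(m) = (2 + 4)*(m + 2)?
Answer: -523/2 + √73 ≈ -252.96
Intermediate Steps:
z(m) = 12 + 6*m (z(m) = 6*(2 + m) = 12 + 6*m)
L(j) = √(3 + j)
t = -523/2 (t = 4 - ((12 + 6*5)*12 + 27)/2 = 4 - ((12 + 30)*12 + 27)/2 = 4 - (42*12 + 27)/2 = 4 - (504 + 27)/2 = 4 - ½*531 = 4 - 531/2 = -523/2 ≈ -261.50)
L(70) + t = √(3 + 70) - 523/2 = √73 - 523/2 = -523/2 + √73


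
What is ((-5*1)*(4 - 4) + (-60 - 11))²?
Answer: 5041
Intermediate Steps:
((-5*1)*(4 - 4) + (-60 - 11))² = (-5*0 - 71)² = (0 - 71)² = (-71)² = 5041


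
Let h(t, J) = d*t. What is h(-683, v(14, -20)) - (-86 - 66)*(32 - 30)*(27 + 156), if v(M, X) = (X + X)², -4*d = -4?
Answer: 54949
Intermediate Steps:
d = 1 (d = -¼*(-4) = 1)
v(M, X) = 4*X² (v(M, X) = (2*X)² = 4*X²)
h(t, J) = t (h(t, J) = 1*t = t)
h(-683, v(14, -20)) - (-86 - 66)*(32 - 30)*(27 + 156) = -683 - (-86 - 66)*(32 - 30)*(27 + 156) = -683 - (-152*2)*183 = -683 - (-304)*183 = -683 - 1*(-55632) = -683 + 55632 = 54949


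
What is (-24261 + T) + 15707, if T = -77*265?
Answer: -28959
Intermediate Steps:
T = -20405
(-24261 + T) + 15707 = (-24261 - 20405) + 15707 = -44666 + 15707 = -28959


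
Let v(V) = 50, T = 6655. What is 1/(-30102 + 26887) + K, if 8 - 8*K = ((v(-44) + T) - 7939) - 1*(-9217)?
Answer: -25639633/25720 ≈ -996.88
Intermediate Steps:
K = -7975/8 (K = 1 - (((50 + 6655) - 7939) - 1*(-9217))/8 = 1 - ((6705 - 7939) + 9217)/8 = 1 - (-1234 + 9217)/8 = 1 - 1/8*7983 = 1 - 7983/8 = -7975/8 ≈ -996.88)
1/(-30102 + 26887) + K = 1/(-30102 + 26887) - 7975/8 = 1/(-3215) - 7975/8 = -1/3215 - 7975/8 = -25639633/25720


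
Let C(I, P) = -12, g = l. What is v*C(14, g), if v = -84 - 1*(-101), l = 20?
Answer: -204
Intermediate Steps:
g = 20
v = 17 (v = -84 + 101 = 17)
v*C(14, g) = 17*(-12) = -204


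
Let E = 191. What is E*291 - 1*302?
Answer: 55279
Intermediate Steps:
E*291 - 1*302 = 191*291 - 1*302 = 55581 - 302 = 55279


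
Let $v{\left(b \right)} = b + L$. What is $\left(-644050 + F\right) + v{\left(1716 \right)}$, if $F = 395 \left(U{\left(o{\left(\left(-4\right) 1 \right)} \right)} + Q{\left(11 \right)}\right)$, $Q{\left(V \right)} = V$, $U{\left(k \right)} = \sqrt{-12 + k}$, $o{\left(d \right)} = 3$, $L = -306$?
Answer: $-638295 + 1185 i \approx -6.383 \cdot 10^{5} + 1185.0 i$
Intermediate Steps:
$v{\left(b \right)} = -306 + b$ ($v{\left(b \right)} = b - 306 = -306 + b$)
$F = 4345 + 1185 i$ ($F = 395 \left(\sqrt{-12 + 3} + 11\right) = 395 \left(\sqrt{-9} + 11\right) = 395 \left(3 i + 11\right) = 395 \left(11 + 3 i\right) = 4345 + 1185 i \approx 4345.0 + 1185.0 i$)
$\left(-644050 + F\right) + v{\left(1716 \right)} = \left(-644050 + \left(4345 + 1185 i\right)\right) + \left(-306 + 1716\right) = \left(-639705 + 1185 i\right) + 1410 = -638295 + 1185 i$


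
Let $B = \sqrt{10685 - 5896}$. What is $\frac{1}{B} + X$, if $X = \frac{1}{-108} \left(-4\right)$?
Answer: $\frac{1}{27} + \frac{\sqrt{4789}}{4789} \approx 0.051487$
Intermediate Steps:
$B = \sqrt{4789} \approx 69.203$
$X = \frac{1}{27}$ ($X = \left(- \frac{1}{108}\right) \left(-4\right) = \frac{1}{27} \approx 0.037037$)
$\frac{1}{B} + X = \frac{1}{\sqrt{4789}} + \frac{1}{27} = \frac{\sqrt{4789}}{4789} + \frac{1}{27} = \frac{1}{27} + \frac{\sqrt{4789}}{4789}$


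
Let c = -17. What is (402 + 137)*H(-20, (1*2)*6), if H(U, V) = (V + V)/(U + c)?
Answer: -12936/37 ≈ -349.62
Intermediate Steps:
H(U, V) = 2*V/(-17 + U) (H(U, V) = (V + V)/(U - 17) = (2*V)/(-17 + U) = 2*V/(-17 + U))
(402 + 137)*H(-20, (1*2)*6) = (402 + 137)*(2*((1*2)*6)/(-17 - 20)) = 539*(2*(2*6)/(-37)) = 539*(2*12*(-1/37)) = 539*(-24/37) = -12936/37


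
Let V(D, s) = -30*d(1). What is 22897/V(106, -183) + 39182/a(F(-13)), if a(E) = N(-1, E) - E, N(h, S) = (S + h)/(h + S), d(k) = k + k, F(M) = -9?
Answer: 42439/12 ≈ 3536.6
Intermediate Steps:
d(k) = 2*k
V(D, s) = -60
N(h, S) = 1 (N(h, S) = (S + h)/(S + h) = 1)
a(E) = 1 - E
22897/V(106, -183) + 39182/a(F(-13)) = 22897/(-60) + 39182/(1 - 1*(-9)) = 22897*(-1/60) + 39182/(1 + 9) = -22897/60 + 39182/10 = -22897/60 + 39182*(⅒) = -22897/60 + 19591/5 = 42439/12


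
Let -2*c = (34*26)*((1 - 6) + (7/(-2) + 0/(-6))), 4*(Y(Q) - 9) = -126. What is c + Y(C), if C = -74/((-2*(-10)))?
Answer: 7469/2 ≈ 3734.5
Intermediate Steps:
C = -37/10 (C = -74/20 = -74*1/20 = -37/10 ≈ -3.7000)
Y(Q) = -45/2 (Y(Q) = 9 + (1/4)*(-126) = 9 - 63/2 = -45/2)
c = 3757 (c = -34*26*((1 - 6) + (7/(-2) + 0/(-6)))/2 = -442*(-5 + (7*(-1/2) + 0*(-1/6))) = -442*(-5 + (-7/2 + 0)) = -442*(-5 - 7/2) = -442*(-17)/2 = -1/2*(-7514) = 3757)
c + Y(C) = 3757 - 45/2 = 7469/2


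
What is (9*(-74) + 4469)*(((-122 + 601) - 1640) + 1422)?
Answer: 992583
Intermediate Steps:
(9*(-74) + 4469)*(((-122 + 601) - 1640) + 1422) = (-666 + 4469)*((479 - 1640) + 1422) = 3803*(-1161 + 1422) = 3803*261 = 992583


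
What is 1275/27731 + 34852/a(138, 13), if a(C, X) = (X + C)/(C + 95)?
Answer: 225190221721/4187381 ≈ 53778.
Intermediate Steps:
a(C, X) = (C + X)/(95 + C)
1275/27731 + 34852/a(138, 13) = 1275/27731 + 34852/(((138 + 13)/(95 + 138))) = 1275*(1/27731) + 34852/((151/233)) = 1275/27731 + 34852/(((1/233)*151)) = 1275/27731 + 34852/(151/233) = 1275/27731 + 34852*(233/151) = 1275/27731 + 8120516/151 = 225190221721/4187381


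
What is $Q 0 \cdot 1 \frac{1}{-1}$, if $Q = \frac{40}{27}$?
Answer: $0$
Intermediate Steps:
$Q = \frac{40}{27}$ ($Q = 40 \cdot \frac{1}{27} = \frac{40}{27} \approx 1.4815$)
$Q 0 \cdot 1 \frac{1}{-1} = \frac{40 \cdot 0 \cdot 1 \frac{1}{-1}}{27} = \frac{40 \cdot 0 \cdot 1 \left(-1\right)}{27} = \frac{40 \cdot 0 \left(-1\right)}{27} = \frac{40}{27} \cdot 0 = 0$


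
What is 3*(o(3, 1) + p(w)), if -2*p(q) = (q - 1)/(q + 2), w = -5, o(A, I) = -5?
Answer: -18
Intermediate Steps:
p(q) = -(-1 + q)/(2*(2 + q)) (p(q) = -(q - 1)/(2*(q + 2)) = -(-1 + q)/(2*(2 + q)))
3*(o(3, 1) + p(w)) = 3*(-5 + (1 - 1*(-5))/(2*(2 - 5))) = 3*(-5 + (½)*(1 + 5)/(-3)) = 3*(-5 + (½)*(-⅓)*6) = 3*(-5 - 1) = 3*(-6) = -18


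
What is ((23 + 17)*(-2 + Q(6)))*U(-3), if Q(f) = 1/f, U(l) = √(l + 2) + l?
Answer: 220 - 220*I/3 ≈ 220.0 - 73.333*I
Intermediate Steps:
U(l) = l + √(2 + l) (U(l) = √(2 + l) + l = l + √(2 + l))
((23 + 17)*(-2 + Q(6)))*U(-3) = ((23 + 17)*(-2 + 1/6))*(-3 + √(2 - 3)) = (40*(-2 + ⅙))*(-3 + √(-1)) = (40*(-11/6))*(-3 + I) = -220*(-3 + I)/3 = 220 - 220*I/3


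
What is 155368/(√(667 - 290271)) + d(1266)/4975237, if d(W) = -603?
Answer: -603/4975237 - 77684*I*√72401/72401 ≈ -0.0001212 - 288.71*I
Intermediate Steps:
155368/(√(667 - 290271)) + d(1266)/4975237 = 155368/(√(667 - 290271)) - 603/4975237 = 155368/(√(-289604)) - 603*1/4975237 = 155368/((2*I*√72401)) - 603/4975237 = 155368*(-I*√72401/144802) - 603/4975237 = -77684*I*√72401/72401 - 603/4975237 = -603/4975237 - 77684*I*√72401/72401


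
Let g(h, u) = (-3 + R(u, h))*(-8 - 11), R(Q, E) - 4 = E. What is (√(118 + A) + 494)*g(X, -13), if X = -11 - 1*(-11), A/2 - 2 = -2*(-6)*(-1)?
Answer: -9386 - 133*√2 ≈ -9574.1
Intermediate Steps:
R(Q, E) = 4 + E
A = -20 (A = 4 + 2*(-2*(-6)*(-1)) = 4 + 2*(12*(-1)) = 4 + 2*(-12) = 4 - 24 = -20)
X = 0 (X = -11 + 11 = 0)
g(h, u) = -19 - 19*h (g(h, u) = (-3 + (4 + h))*(-8 - 11) = (1 + h)*(-19) = -19 - 19*h)
(√(118 + A) + 494)*g(X, -13) = (√(118 - 20) + 494)*(-19 - 19*0) = (√98 + 494)*(-19 + 0) = (7*√2 + 494)*(-19) = (494 + 7*√2)*(-19) = -9386 - 133*√2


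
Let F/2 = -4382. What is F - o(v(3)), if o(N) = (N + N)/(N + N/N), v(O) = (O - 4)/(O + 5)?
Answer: -61346/7 ≈ -8763.7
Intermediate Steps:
F = -8764 (F = 2*(-4382) = -8764)
v(O) = (-4 + O)/(5 + O)
o(N) = 2*N/(1 + N) (o(N) = (2*N)/(N + 1) = (2*N)/(1 + N) = 2*N/(1 + N))
F - o(v(3)) = -8764 - 2*(-4 + 3)/(5 + 3)/(1 + (-4 + 3)/(5 + 3)) = -8764 - 2*-1/8/(1 - 1/8) = -8764 - 2*(1/8)*(-1)/(1 + (1/8)*(-1)) = -8764 - 2*(-1)/(8*(1 - 1/8)) = -8764 - 2*(-1)/(8*7/8) = -8764 - 2*(-1)*8/(8*7) = -8764 - 1*(-2/7) = -8764 + 2/7 = -61346/7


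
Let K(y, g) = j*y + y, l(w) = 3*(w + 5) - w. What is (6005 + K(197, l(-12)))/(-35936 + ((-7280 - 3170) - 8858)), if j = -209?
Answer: 34971/55244 ≈ 0.63303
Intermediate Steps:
l(w) = 15 + 2*w (l(w) = 3*(5 + w) - w = (15 + 3*w) - w = 15 + 2*w)
K(y, g) = -208*y (K(y, g) = -209*y + y = -208*y)
(6005 + K(197, l(-12)))/(-35936 + ((-7280 - 3170) - 8858)) = (6005 - 208*197)/(-35936 + ((-7280 - 3170) - 8858)) = (6005 - 40976)/(-35936 + (-10450 - 8858)) = -34971/(-35936 - 19308) = -34971/(-55244) = -34971*(-1/55244) = 34971/55244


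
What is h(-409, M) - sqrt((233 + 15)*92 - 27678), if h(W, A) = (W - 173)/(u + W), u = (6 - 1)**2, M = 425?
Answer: 97/64 - I*sqrt(4862) ≈ 1.5156 - 69.728*I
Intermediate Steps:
u = 25 (u = 5**2 = 25)
h(W, A) = (-173 + W)/(25 + W) (h(W, A) = (W - 173)/(25 + W) = (-173 + W)/(25 + W))
h(-409, M) - sqrt((233 + 15)*92 - 27678) = (-173 - 409)/(25 - 409) - sqrt((233 + 15)*92 - 27678) = -582/(-384) - sqrt(248*92 - 27678) = -1/384*(-582) - sqrt(22816 - 27678) = 97/64 - sqrt(-4862) = 97/64 - I*sqrt(4862)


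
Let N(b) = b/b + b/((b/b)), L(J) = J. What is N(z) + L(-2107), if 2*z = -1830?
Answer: -3021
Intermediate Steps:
z = -915 (z = (½)*(-1830) = -915)
N(b) = 1 + b (N(b) = 1 + b/1 = 1 + b*1 = 1 + b)
N(z) + L(-2107) = (1 - 915) - 2107 = -914 - 2107 = -3021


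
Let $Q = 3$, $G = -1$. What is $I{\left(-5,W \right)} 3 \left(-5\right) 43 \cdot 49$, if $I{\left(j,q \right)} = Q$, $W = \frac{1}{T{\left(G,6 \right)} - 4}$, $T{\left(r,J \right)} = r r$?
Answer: $-94815$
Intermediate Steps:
$T{\left(r,J \right)} = r^{2}$
$W = - \frac{1}{3}$ ($W = \frac{1}{\left(-1\right)^{2} - 4} = \frac{1}{1 - 4} = \frac{1}{-3} = - \frac{1}{3} \approx -0.33333$)
$I{\left(j,q \right)} = 3$
$I{\left(-5,W \right)} 3 \left(-5\right) 43 \cdot 49 = 3 \cdot 3 \left(-5\right) 43 \cdot 49 = 9 \left(-5\right) 43 \cdot 49 = \left(-45\right) 43 \cdot 49 = \left(-1935\right) 49 = -94815$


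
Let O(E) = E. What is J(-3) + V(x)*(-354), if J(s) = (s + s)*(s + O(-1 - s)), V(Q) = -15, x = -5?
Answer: 5316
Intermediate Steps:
J(s) = -2*s (J(s) = (s + s)*(s + (-1 - s)) = (2*s)*(-1) = -2*s)
J(-3) + V(x)*(-354) = -2*(-3) - 15*(-354) = 6 + 5310 = 5316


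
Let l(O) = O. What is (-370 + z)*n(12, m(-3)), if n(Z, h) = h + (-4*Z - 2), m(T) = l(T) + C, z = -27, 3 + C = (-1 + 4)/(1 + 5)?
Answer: 44067/2 ≈ 22034.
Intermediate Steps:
C = -5/2 (C = -3 + (-1 + 4)/(1 + 5) = -3 + 3/6 = -3 + 3*(⅙) = -3 + ½ = -5/2 ≈ -2.5000)
m(T) = -5/2 + T (m(T) = T - 5/2 = -5/2 + T)
n(Z, h) = -2 + h - 4*Z (n(Z, h) = h + (-2 - 4*Z) = -2 + h - 4*Z)
(-370 + z)*n(12, m(-3)) = (-370 - 27)*(-2 + (-5/2 - 3) - 4*12) = -397*(-2 - 11/2 - 48) = -397*(-111/2) = 44067/2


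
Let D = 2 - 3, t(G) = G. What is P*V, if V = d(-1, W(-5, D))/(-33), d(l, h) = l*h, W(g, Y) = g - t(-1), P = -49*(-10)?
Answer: -1960/33 ≈ -59.394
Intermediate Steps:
P = 490
D = -1
W(g, Y) = 1 + g (W(g, Y) = g - 1*(-1) = g + 1 = 1 + g)
d(l, h) = h*l
V = -4/33 (V = ((1 - 5)*(-1))/(-33) = -4*(-1)*(-1/33) = 4*(-1/33) = -4/33 ≈ -0.12121)
P*V = 490*(-4/33) = -1960/33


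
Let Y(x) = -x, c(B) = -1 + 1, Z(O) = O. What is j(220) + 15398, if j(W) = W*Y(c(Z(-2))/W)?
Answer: 15398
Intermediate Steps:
c(B) = 0
j(W) = 0 (j(W) = W*(-0/W) = W*(-1*0) = W*0 = 0)
j(220) + 15398 = 0 + 15398 = 15398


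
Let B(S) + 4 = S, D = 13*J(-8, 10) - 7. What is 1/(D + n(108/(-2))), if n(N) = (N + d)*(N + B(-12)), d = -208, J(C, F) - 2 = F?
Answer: 1/18489 ≈ 5.4086e-5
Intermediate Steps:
J(C, F) = 2 + F
D = 149 (D = 13*(2 + 10) - 7 = 13*12 - 7 = 156 - 7 = 149)
B(S) = -4 + S
n(N) = (-208 + N)*(-16 + N) (n(N) = (N - 208)*(N + (-4 - 12)) = (-208 + N)*(N - 16) = (-208 + N)*(-16 + N))
1/(D + n(108/(-2))) = 1/(149 + (3328 + (108/(-2))² - 24192/(-2))) = 1/(149 + (3328 + (108*(-½))² - 24192*(-1)/2)) = 1/(149 + (3328 + (-54)² - 224*(-54))) = 1/(149 + (3328 + 2916 + 12096)) = 1/(149 + 18340) = 1/18489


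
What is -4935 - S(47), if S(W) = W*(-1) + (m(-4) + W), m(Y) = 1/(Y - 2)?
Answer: -29609/6 ≈ -4934.8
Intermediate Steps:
m(Y) = 1/(-2 + Y)
S(W) = -⅙ (S(W) = W*(-1) + (1/(-2 - 4) + W) = -W + (1/(-6) + W) = -W + (-⅙ + W) = -⅙)
-4935 - S(47) = -4935 - 1*(-⅙) = -4935 + ⅙ = -29609/6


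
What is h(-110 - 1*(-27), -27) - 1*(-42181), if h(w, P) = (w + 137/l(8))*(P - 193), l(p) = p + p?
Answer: 234229/4 ≈ 58557.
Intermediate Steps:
l(p) = 2*p
h(w, P) = (-193 + P)*(137/16 + w) (h(w, P) = (w + 137/((2*8)))*(P - 193) = (w + 137/16)*(-193 + P) = (137/16 + w)*(-193 + P) = (-193 + P)*(137/16 + w))
h(-110 - 1*(-27), -27) - 1*(-42181) = (-26441/16 + (137/16)*(-27) + (-110 - 1*(-27))*(-193 - 27)) - 1*(-42181) = (-26441/16 - 3699/16 + (-110 + 27)*(-220)) + 42181 = (-26441/16 - 3699/16 - 83*(-220)) + 42181 = (-26441/16 - 3699/16 + 18260) + 42181 = 65505/4 + 42181 = 234229/4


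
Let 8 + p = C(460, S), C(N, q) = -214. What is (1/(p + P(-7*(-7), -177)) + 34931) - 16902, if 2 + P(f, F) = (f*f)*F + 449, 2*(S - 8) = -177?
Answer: 7657853807/424752 ≈ 18029.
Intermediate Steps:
S = -161/2 (S = 8 + (½)*(-177) = 8 - 177/2 = -161/2 ≈ -80.500)
p = -222 (p = -8 - 214 = -222)
P(f, F) = 447 + F*f² (P(f, F) = -2 + ((f*f)*F + 449) = -2 + (f²*F + 449) = -2 + (F*f² + 449) = -2 + (449 + F*f²) = 447 + F*f²)
(1/(p + P(-7*(-7), -177)) + 34931) - 16902 = (1/(-222 + (447 - 177*(-7*(-7))²)) + 34931) - 16902 = (1/(-222 + (447 - 177*49²)) + 34931) - 16902 = (1/(-222 + (447 - 177*2401)) + 34931) - 16902 = (1/(-222 + (447 - 424977)) + 34931) - 16902 = (1/(-222 - 424530) + 34931) - 16902 = (1/(-424752) + 34931) - 16902 = (-1/424752 + 34931) - 16902 = 14837012111/424752 - 16902 = 7657853807/424752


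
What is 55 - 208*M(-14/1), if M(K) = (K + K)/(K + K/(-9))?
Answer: -413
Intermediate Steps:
M(K) = 9/4 (M(K) = (2*K)/(K + K*(-⅑)) = (2*K)/(K - K/9) = (2*K)/((8*K/9)) = (2*K)*(9/(8*K)) = 9/4)
55 - 208*M(-14/1) = 55 - 208*9/4 = 55 - 468 = -413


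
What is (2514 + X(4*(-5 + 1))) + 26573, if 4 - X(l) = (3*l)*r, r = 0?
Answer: 29091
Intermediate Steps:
X(l) = 4 (X(l) = 4 - 3*l*0 = 4 - 1*0 = 4 + 0 = 4)
(2514 + X(4*(-5 + 1))) + 26573 = (2514 + 4) + 26573 = 2518 + 26573 = 29091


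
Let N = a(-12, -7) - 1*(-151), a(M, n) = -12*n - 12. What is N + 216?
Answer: 439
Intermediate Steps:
a(M, n) = -12 - 12*n
N = 223 (N = (-12 - 12*(-7)) - 1*(-151) = (-12 + 84) + 151 = 72 + 151 = 223)
N + 216 = 223 + 216 = 439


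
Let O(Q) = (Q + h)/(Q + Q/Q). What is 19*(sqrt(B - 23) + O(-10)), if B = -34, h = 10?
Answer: 19*I*sqrt(57) ≈ 143.45*I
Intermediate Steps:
O(Q) = (10 + Q)/(1 + Q) (O(Q) = (Q + 10)/(Q + Q/Q) = (10 + Q)/(Q + 1) = (10 + Q)/(1 + Q))
19*(sqrt(B - 23) + O(-10)) = 19*(sqrt(-34 - 23) + (10 - 10)/(1 - 10)) = 19*(sqrt(-57) + 0/(-9)) = 19*(I*sqrt(57) - 1/9*0) = 19*(I*sqrt(57) + 0) = 19*(I*sqrt(57)) = 19*I*sqrt(57)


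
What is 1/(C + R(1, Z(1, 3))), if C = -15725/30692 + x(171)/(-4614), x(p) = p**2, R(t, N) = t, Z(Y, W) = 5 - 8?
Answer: -23602148/138067839 ≈ -0.17095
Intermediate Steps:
Z(Y, W) = -3
C = -161669987/23602148 (C = -15725/30692 + 171**2/(-4614) = -15725*1/30692 + 29241*(-1/4614) = -15725/30692 - 9747/1538 = -161669987/23602148 ≈ -6.8498)
1/(C + R(1, Z(1, 3))) = 1/(-161669987/23602148 + 1) = 1/(-138067839/23602148) = -23602148/138067839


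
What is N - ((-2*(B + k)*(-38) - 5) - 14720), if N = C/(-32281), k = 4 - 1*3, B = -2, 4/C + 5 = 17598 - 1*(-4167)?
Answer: 2599183480639/175608640 ≈ 14801.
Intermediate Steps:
C = 1/5440 (C = 4/(-5 + (17598 - 1*(-4167))) = 4/(-5 + (17598 + 4167)) = 4/(-5 + 21765) = 4/21760 = 4*(1/21760) = 1/5440 ≈ 0.00018382)
k = 1 (k = 4 - 3 = 1)
N = -1/175608640 (N = (1/5440)/(-32281) = (1/5440)*(-1/32281) = -1/175608640 ≈ -5.6945e-9)
N - ((-2*(B + k)*(-38) - 5) - 14720) = -1/175608640 - ((-2*(-2 + 1)*(-38) - 5) - 14720) = -1/175608640 - ((-2*(-1)*(-38) - 5) - 14720) = -1/175608640 - ((2*(-38) - 5) - 14720) = -1/175608640 - ((-76 - 5) - 14720) = -1/175608640 - (-81 - 14720) = -1/175608640 - 1*(-14801) = -1/175608640 + 14801 = 2599183480639/175608640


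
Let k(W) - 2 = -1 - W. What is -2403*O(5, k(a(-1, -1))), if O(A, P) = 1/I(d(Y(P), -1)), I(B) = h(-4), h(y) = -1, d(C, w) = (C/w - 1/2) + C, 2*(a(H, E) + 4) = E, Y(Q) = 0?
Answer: 2403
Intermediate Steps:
a(H, E) = -4 + E/2
d(C, w) = -½ + C + C/w (d(C, w) = (C/w - 1*½) + C = (C/w - ½) + C = (-½ + C/w) + C = -½ + C + C/w)
I(B) = -1
k(W) = 1 - W (k(W) = 2 + (-1 - W) = 1 - W)
O(A, P) = -1 (O(A, P) = 1/(-1) = -1)
-2403*O(5, k(a(-1, -1))) = -2403*(-1) = 2403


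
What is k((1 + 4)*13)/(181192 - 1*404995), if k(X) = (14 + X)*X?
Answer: -5135/223803 ≈ -0.022944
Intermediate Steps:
k(X) = X*(14 + X)
k((1 + 4)*13)/(181192 - 1*404995) = (((1 + 4)*13)*(14 + (1 + 4)*13))/(181192 - 1*404995) = ((5*13)*(14 + 5*13))/(181192 - 404995) = (65*(14 + 65))/(-223803) = (65*79)*(-1/223803) = 5135*(-1/223803) = -5135/223803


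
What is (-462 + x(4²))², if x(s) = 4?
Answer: 209764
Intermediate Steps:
(-462 + x(4²))² = (-462 + 4)² = (-458)² = 209764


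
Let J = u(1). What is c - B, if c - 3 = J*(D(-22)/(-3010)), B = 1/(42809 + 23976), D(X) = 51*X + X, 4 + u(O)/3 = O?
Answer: -8455282/20102285 ≈ -0.42061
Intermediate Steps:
u(O) = -12 + 3*O
D(X) = 52*X
B = 1/66785 ≈ 1.4973e-5
J = -9 (J = -12 + 3*1 = -12 + 3 = -9)
c = -633/1505 (c = 3 - 9*52*(-22)/(-3010) = 3 - (-10296)*(-1)/3010 = 3 - 9*572/1505 = 3 - 5148/1505 = -633/1505 ≈ -0.42060)
c - B = -633/1505 - 1*1/66785 = -633/1505 - 1/66785 = -8455282/20102285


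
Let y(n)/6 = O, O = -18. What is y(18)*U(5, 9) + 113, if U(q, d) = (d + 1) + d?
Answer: -1939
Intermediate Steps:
y(n) = -108 (y(n) = 6*(-18) = -108)
U(q, d) = 1 + 2*d (U(q, d) = (1 + d) + d = 1 + 2*d)
y(18)*U(5, 9) + 113 = -108*(1 + 2*9) + 113 = -108*(1 + 18) + 113 = -108*19 + 113 = -2052 + 113 = -1939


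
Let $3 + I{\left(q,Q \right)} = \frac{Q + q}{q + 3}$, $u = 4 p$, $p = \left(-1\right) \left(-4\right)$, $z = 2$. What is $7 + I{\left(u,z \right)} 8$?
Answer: $- \frac{179}{19} \approx -9.4211$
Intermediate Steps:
$p = 4$
$u = 16$ ($u = 4 \cdot 4 = 16$)
$I{\left(q,Q \right)} = -3 + \frac{Q + q}{3 + q}$ ($I{\left(q,Q \right)} = -3 + \frac{Q + q}{q + 3} = -3 + \frac{Q + q}{3 + q}$)
$7 + I{\left(u,z \right)} 8 = 7 + \frac{-9 + 2 - 32}{3 + 16} \cdot 8 = 7 + \frac{-9 + 2 - 32}{19} \cdot 8 = 7 + \frac{1}{19} \left(-39\right) 8 = 7 - \frac{312}{19} = - \frac{179}{19}$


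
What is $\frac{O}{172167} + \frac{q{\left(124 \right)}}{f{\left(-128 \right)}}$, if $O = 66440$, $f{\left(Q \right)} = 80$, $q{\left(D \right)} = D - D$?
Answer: $\frac{66440}{172167} \approx 0.3859$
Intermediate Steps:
$q{\left(D \right)} = 0$
$\frac{O}{172167} + \frac{q{\left(124 \right)}}{f{\left(-128 \right)}} = \frac{66440}{172167} + \frac{0}{80} = 66440 \cdot \frac{1}{172167} + 0 \cdot \frac{1}{80} = \frac{66440}{172167} + 0 = \frac{66440}{172167}$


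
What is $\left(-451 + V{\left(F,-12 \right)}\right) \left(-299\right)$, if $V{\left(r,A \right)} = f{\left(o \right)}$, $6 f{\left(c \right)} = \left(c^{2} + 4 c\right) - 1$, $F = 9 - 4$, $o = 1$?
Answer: $\frac{403949}{3} \approx 1.3465 \cdot 10^{5}$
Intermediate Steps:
$F = 5$ ($F = 9 - 4 = 5$)
$f{\left(c \right)} = - \frac{1}{6} + \frac{c^{2}}{6} + \frac{2 c}{3}$ ($f{\left(c \right)} = \frac{\left(c^{2} + 4 c\right) - 1}{6} = \frac{-1 + c^{2} + 4 c}{6} = - \frac{1}{6} + \frac{c^{2}}{6} + \frac{2 c}{3}$)
$V{\left(r,A \right)} = \frac{2}{3}$ ($V{\left(r,A \right)} = - \frac{1}{6} + \frac{1^{2}}{6} + \frac{2}{3} \cdot 1 = - \frac{1}{6} + \frac{1}{6} \cdot 1 + \frac{2}{3} = - \frac{1}{6} + \frac{1}{6} + \frac{2}{3} = \frac{2}{3}$)
$\left(-451 + V{\left(F,-12 \right)}\right) \left(-299\right) = \left(-451 + \frac{2}{3}\right) \left(-299\right) = \left(- \frac{1351}{3}\right) \left(-299\right) = \frac{403949}{3}$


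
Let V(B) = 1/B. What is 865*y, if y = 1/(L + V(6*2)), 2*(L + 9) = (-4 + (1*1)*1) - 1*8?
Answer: -60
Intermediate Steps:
L = -29/2 (L = -9 + ((-4 + (1*1)*1) - 1*8)/2 = -9 + ((-4 + 1*1) - 8)/2 = -9 + ((-4 + 1) - 8)/2 = -9 + (-3 - 8)/2 = -9 + (1/2)*(-11) = -9 - 11/2 = -29/2 ≈ -14.500)
y = -12/173 (y = 1/(-29/2 + 1/(6*2)) = 1/(-29/2 + 1/12) = 1/(-173/12) = -12/173 ≈ -0.069364)
865*y = 865*(-12/173) = -60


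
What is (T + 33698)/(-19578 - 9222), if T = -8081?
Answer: -8539/9600 ≈ -0.88948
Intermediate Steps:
(T + 33698)/(-19578 - 9222) = (-8081 + 33698)/(-19578 - 9222) = 25617/(-28800) = 25617*(-1/28800) = -8539/9600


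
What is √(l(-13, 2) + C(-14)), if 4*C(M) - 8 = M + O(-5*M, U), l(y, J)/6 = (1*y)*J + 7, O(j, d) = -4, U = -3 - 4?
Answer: I*√466/2 ≈ 10.794*I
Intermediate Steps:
U = -7
l(y, J) = 42 + 6*J*y (l(y, J) = 6*((1*y)*J + 7) = 6*(y*J + 7) = 6*(J*y + 7) = 6*(7 + J*y) = 42 + 6*J*y)
C(M) = 1 + M/4 (C(M) = 2 + (M - 4)/4 = 2 + (-4 + M)/4 = 2 + (-1 + M/4) = 1 + M/4)
√(l(-13, 2) + C(-14)) = √((42 + 6*2*(-13)) + (1 + (¼)*(-14))) = √((42 - 156) + (1 - 7/2)) = √(-114 - 5/2) = √(-233/2) = I*√466/2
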